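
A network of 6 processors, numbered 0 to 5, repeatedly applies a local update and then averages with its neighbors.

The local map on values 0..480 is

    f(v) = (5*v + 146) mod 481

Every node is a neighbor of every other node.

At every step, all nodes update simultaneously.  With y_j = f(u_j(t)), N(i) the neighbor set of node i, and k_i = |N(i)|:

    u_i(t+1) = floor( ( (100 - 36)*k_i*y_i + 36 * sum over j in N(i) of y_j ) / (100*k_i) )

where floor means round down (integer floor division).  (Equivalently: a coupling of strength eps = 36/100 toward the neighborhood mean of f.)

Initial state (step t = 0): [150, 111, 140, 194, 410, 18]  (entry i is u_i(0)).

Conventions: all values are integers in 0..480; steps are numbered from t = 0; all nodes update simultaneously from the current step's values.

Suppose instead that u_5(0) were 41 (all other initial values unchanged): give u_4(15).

Simulating step by step:
t=0: [150, 111, 140, 194, 410, 41]
t=1: [363, 252, 335, 215, 282, 327]
t=2: [133, 365, 327, 260, 177, 304]
t=3: [260, 99, 264, 74, 111, 199]
t=4: [46, 135, 57, 64, 169, 146]
t=5: [360, 339, 391, 411, 163, 371]
t=6: [115, 329, 203, 260, 375, 146]
t=7: [228, 289, 205, 94, 147, 316]
t=8: [291, 191, 226, 184, 335, 268]
t=9: [171, 160, 260, 140, 296, 106]
t=10: [112, 354, 91, 297, 193, 200]
t=11: [224, 365, 164, 203, 181, 200]
t=12: [232, 86, 61, 172, 110, 164]
t=13: [278, 136, 339, 108, 205, 85]
t=14: [149, 292, 322, 212, 215, 147]
t=15: [361, 221, 306, 267, 275, 356]

Answer: u_4(15) = 275
Key observation: This trace re-runs the system from the modified initial state.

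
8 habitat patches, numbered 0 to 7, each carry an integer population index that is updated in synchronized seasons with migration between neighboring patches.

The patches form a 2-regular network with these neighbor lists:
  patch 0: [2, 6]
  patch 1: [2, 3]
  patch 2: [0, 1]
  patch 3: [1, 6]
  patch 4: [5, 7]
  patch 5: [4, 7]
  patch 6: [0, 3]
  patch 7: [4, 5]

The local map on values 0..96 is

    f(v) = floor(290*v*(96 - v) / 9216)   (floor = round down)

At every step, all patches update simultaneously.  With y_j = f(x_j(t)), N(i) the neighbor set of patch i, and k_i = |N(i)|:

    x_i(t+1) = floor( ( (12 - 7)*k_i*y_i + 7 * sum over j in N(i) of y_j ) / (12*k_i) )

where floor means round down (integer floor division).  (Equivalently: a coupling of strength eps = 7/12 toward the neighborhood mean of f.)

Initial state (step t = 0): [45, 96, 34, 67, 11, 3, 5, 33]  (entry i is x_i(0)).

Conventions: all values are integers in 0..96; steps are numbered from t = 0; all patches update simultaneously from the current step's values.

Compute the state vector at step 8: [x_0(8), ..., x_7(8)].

Answer: [68, 67, 67, 67, 65, 65, 67, 65]

Derivation:
t=0: [45, 96, 34, 67, 11, 3, 5, 33]
t=1: [53, 37, 48, 29, 33, 30, 44, 37]
t=2: [71, 67, 70, 65, 65, 64, 68, 65]
t=3: [56, 60, 57, 61, 63, 63, 59, 63]
t=4: [69, 67, 68, 67, 65, 65, 68, 65]
t=5: [58, 60, 59, 60, 63, 63, 59, 63]
t=6: [68, 67, 68, 67, 65, 65, 68, 65]
t=7: [59, 60, 59, 60, 63, 63, 59, 63]
t=8: [68, 67, 67, 67, 65, 65, 67, 65]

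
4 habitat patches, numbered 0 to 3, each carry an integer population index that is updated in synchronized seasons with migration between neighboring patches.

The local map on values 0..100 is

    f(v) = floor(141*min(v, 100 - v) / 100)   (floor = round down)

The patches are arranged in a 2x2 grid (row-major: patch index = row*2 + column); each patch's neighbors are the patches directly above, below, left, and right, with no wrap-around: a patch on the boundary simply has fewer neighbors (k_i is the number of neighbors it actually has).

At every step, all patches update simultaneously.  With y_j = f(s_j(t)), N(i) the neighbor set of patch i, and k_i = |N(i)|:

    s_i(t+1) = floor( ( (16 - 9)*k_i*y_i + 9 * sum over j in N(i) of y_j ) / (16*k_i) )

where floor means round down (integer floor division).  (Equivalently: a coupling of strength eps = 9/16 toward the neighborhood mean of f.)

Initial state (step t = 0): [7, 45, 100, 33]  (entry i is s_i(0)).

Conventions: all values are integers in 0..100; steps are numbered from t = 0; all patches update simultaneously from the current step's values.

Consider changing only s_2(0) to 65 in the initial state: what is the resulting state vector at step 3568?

Simulating step by step:
t=0: [7, 45, 65, 33]
t=1: [35, 43, 36, 51]
t=2: [52, 59, 55, 61]
t=3: [63, 58, 61, 57]
t=4: [54, 57, 55, 58]
t=5: [62, 60, 62, 60]
t=6: [53, 55, 53, 55]
t=7: [65, 63, 65, 63]
t=8: [49, 51, 49, 51]
t=9: [69, 69, 69, 69]
t=10: [43, 43, 43, 43]
t=11: [60, 60, 60, 60]
t=12: [56, 56, 56, 56]
t=13: [62, 62, 62, 62]
t=14: [53, 53, 53, 53]
t=15: [66, 66, 66, 66]
t=16: [47, 47, 47, 47]
t=17: [66, 66, 66, 66]

Answer: [47, 47, 47, 47]
Key observation: The state at step 15, [66, 66, 66, 66], reappears at step 17: the system is in a cycle of period 2 from step 15 on.  Therefore the state at step 3568 equals the state at step 15 + ((3568 - 15) mod 2) = 16, which is [47, 47, 47, 47].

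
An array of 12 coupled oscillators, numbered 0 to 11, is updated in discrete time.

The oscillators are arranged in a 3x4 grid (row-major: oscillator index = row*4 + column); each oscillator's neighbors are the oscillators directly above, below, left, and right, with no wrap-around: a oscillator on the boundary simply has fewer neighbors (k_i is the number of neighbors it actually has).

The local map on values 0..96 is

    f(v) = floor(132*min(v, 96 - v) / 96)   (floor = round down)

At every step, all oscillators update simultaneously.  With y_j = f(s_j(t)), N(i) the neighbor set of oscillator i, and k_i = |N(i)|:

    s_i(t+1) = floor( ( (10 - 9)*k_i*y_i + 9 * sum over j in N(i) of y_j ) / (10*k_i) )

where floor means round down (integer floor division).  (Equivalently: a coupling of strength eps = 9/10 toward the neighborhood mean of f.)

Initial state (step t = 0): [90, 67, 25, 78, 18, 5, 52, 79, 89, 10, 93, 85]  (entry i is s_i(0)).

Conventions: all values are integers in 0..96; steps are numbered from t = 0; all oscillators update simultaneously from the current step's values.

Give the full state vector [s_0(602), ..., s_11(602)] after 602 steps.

Answer: [42, 44, 42, 44, 44, 42, 44, 42, 42, 44, 42, 44]
Key observation: The state at step 37, [63, 65, 63, 65, 65, 63, 65, 63, 63, 65, 63, 65], reappears at step 43: the system is in a cycle of period 6 from step 37 on.  Therefore the state at step 602 equals the state at step 37 + ((602 - 37) mod 6) = 38, which is [42, 44, 42, 44, 44, 42, 44, 42, 42, 44, 42, 44].

Derivation:
t=0: [90, 67, 25, 78, 18, 5, 52, 79, 89, 10, 93, 85]
t=1: [29, 18, 40, 28, 9, 31, 21, 32, 17, 7, 26, 13]
t=2: [20, 43, 32, 48, 32, 20, 42, 29, 11, 30, 19, 37]
t=3: [49, 35, 59, 43, 25, 47, 36, 55, 39, 24, 47, 34]
t=4: [43, 58, 51, 53, 57, 43, 57, 51, 35, 57, 44, 58]
t=5: [53, 58, 55, 60, 55, 53, 59, 55, 52, 55, 53, 59]
t=6: [54, 57, 50, 55, 59, 54, 56, 50, 56, 59, 52, 56]
t=7: [52, 58, 55, 62, 55, 52, 60, 56, 50, 56, 54, 60]
t=8: [54, 58, 49, 54, 60, 53, 56, 48, 56, 59, 51, 55]
t=9: [51, 59, 55, 64, 56, 52, 61, 57, 50, 57, 54, 62]
t=10: [53, 58, 48, 53, 60, 52, 55, 46, 54, 59, 49, 54]
t=11: [51, 60, 56, 63, 57, 52, 62, 57, 50, 59, 55, 62]
t=12: [52, 57, 47, 53, 60, 50, 55, 46, 52, 58, 48, 53]
t=13: [51, 61, 56, 63, 59, 53, 63, 58, 51, 61, 56, 63]
t=14: [50, 57, 46, 52, 59, 48, 54, 45, 50, 57, 46, 52]
t=15: [52, 62, 57, 61, 62, 54, 62, 59, 52, 62, 57, 61]
t=16: [47, 55, 47, 51, 57, 47, 52, 47, 47, 55, 47, 51]
t=17: [55, 63, 59, 63, 62, 57, 63, 61, 55, 63, 59, 63]
t=18: [46, 52, 45, 48, 54, 46, 49, 45, 46, 52, 45, 48]
t=19: [58, 62, 63, 61, 62, 60, 61, 64, 58, 62, 63, 61]
t=20: [46, 48, 47, 44, 50, 46, 45, 47, 46, 48, 47, 44]
t=21: [64, 63, 62, 63, 63, 63, 63, 60, 64, 63, 62, 63]
t=22: [44, 45, 45, 47, 44, 45, 46, 45, 44, 45, 45, 47]
t=23: [60, 60, 62, 61, 60, 61, 61, 63, 60, 60, 62, 61]
t=24: [49, 47, 48, 45, 48, 48, 46, 47, 49, 47, 48, 45]
t=25: [64, 65, 63, 64, 64, 64, 65, 61, 64, 65, 63, 64]
t=26: [43, 44, 42, 46, 44, 42, 45, 43, 43, 44, 42, 46]
t=27: [59, 57, 60, 58, 58, 59, 57, 62, 59, 57, 60, 58]
t=28: [52, 50, 52, 47, 50, 52, 48, 51, 52, 50, 52, 47]
t=29: [62, 60, 63, 60, 60, 63, 60, 64, 62, 60, 63, 60]
t=30: [48, 45, 48, 44, 46, 48, 45, 48, 48, 45, 48, 44]
t=31: [62, 65, 61, 65, 65, 61, 65, 60, 62, 65, 61, 65]
t=32: [42, 46, 42, 47, 46, 42, 47, 42, 42, 46, 42, 47]
t=33: [62, 57, 63, 57, 57, 62, 57, 63, 62, 57, 63, 57]
t=34: [52, 46, 52, 45, 46, 52, 46, 52, 52, 46, 52, 45]
t=35: [62, 60, 62, 60, 60, 62, 60, 61, 62, 60, 62, 60]
t=36: [48, 46, 48, 47, 46, 48, 46, 48, 48, 46, 48, 47]
t=37: [63, 65, 63, 65, 65, 63, 65, 63, 63, 65, 63, 65]
t=38: [42, 44, 42, 44, 44, 42, 44, 42, 42, 44, 42, 44]
t=39: [59, 57, 59, 57, 57, 59, 57, 59, 59, 57, 59, 57]
t=40: [52, 50, 52, 50, 50, 52, 50, 52, 52, 50, 52, 50]
t=41: [62, 60, 62, 60, 60, 62, 60, 62, 62, 60, 62, 60]
t=42: [48, 46, 48, 46, 46, 48, 46, 48, 48, 46, 48, 46]
t=43: [63, 65, 63, 65, 65, 63, 65, 63, 63, 65, 63, 65]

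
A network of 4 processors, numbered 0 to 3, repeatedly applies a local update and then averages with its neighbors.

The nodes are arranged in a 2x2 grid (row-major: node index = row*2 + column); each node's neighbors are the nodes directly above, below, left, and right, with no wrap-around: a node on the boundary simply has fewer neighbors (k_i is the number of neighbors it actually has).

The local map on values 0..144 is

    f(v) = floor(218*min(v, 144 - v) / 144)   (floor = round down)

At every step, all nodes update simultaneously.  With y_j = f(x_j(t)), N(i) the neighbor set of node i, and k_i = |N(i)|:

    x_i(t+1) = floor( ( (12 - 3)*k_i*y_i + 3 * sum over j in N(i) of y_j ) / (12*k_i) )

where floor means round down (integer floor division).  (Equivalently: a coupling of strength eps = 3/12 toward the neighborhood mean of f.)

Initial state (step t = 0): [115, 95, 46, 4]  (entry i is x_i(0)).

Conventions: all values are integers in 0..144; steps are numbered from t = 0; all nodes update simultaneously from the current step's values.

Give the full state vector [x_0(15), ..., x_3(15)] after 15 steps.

Answer: [103, 101, 96, 95]

Derivation:
t=0: [115, 95, 46, 4]
t=1: [50, 61, 57, 22]
t=2: [78, 82, 78, 47]
t=3: [98, 91, 95, 77]
t=4: [71, 81, 76, 95]
t=5: [104, 93, 99, 80]
t=6: [63, 77, 70, 90]
t=7: [97, 97, 100, 86]
t=8: [70, 73, 69, 82]
t=9: [105, 105, 102, 96]
t=10: [59, 60, 63, 69]
t=11: [89, 91, 95, 101]
t=12: [81, 78, 74, 68]
t=13: [96, 98, 103, 102]
t=14: [70, 68, 63, 63]
t=15: [103, 101, 96, 95]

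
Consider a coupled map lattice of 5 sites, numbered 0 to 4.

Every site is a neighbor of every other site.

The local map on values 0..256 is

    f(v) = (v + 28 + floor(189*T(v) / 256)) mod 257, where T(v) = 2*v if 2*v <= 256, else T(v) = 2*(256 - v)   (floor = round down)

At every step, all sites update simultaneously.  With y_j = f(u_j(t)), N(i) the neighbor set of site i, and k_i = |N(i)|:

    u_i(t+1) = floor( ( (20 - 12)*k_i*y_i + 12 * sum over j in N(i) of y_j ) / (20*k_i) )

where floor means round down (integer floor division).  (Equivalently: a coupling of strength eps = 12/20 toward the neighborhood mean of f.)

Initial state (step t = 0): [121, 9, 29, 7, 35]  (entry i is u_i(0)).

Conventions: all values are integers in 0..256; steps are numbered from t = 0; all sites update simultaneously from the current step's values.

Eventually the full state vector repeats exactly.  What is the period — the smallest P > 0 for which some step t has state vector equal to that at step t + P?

Answer: 12
Key observation: The state at step 15, [73, 73, 73, 73, 73], reappears at step 27 — and no state repeats earlier — so the cycle the system enters has period 12.

Derivation:
t=0: [121, 9, 29, 7, 35]
t=1: [74, 69, 81, 67, 85]
t=2: [212, 209, 217, 208, 219]
t=3: [46, 47, 46, 47, 46]
t=4: [141, 142, 141, 142, 141]
t=5: [81, 81, 81, 81, 81]
t=6: [228, 228, 228, 228, 228]
t=7: [40, 40, 40, 40, 40]
t=8: [127, 127, 127, 127, 127]
t=9: [85, 85, 85, 85, 85]
t=10: [238, 238, 238, 238, 238]
t=11: [35, 35, 35, 35, 35]
t=12: [114, 114, 114, 114, 114]
t=13: [53, 53, 53, 53, 53]
t=14: [159, 159, 159, 159, 159]
t=15: [73, 73, 73, 73, 73]
t=16: [208, 208, 208, 208, 208]
t=17: [49, 49, 49, 49, 49]
t=18: [149, 149, 149, 149, 149]
t=19: [77, 77, 77, 77, 77]
t=20: [218, 218, 218, 218, 218]
t=21: [45, 45, 45, 45, 45]
t=22: [139, 139, 139, 139, 139]
t=23: [82, 82, 82, 82, 82]
t=24: [231, 231, 231, 231, 231]
t=25: [38, 38, 38, 38, 38]
t=26: [122, 122, 122, 122, 122]
t=27: [73, 73, 73, 73, 73]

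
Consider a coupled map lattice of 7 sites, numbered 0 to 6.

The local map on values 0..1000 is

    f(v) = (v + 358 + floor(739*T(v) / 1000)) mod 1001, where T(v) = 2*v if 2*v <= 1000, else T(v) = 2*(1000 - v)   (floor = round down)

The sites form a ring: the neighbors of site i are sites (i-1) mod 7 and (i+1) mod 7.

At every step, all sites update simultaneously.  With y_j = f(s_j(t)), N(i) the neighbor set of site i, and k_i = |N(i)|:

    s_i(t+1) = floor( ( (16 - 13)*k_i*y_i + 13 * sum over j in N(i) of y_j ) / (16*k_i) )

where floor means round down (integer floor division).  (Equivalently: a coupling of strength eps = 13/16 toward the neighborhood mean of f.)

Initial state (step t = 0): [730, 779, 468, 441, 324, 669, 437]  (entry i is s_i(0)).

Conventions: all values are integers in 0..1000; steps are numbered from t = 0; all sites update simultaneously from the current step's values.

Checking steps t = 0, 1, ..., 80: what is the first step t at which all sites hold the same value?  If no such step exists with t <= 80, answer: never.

Answer: 9
Key observation: Synchronization is absorbing here: once all sites are equal they stay equal, and step 9 is the first all-equal step.

Derivation:
t=0: [730, 779, 468, 441, 324, 669, 437]  (not all equal)
t=1: [457, 493, 466, 358, 421, 339, 488]  (not all equal)
t=2: [556, 514, 429, 415, 254, 429, 384]  (not all equal)
t=3: [471, 512, 474, 643, 512, 604, 459]  (not all equal)
t=4: [538, 539, 553, 554, 546, 542, 527]  (not all equal)
t=5: [579, 574, 572, 571, 572, 577, 577]  (not all equal)
t=6: [559, 559, 561, 561, 560, 559, 558]  (not all equal)
t=7: [567, 566, 566, 566, 566, 567, 567]  (not all equal)
t=8: [563, 563, 564, 564, 563, 563, 563]  (not all equal)
t=9: [565, 565, 565, 565, 565, 565, 565]  (all equal)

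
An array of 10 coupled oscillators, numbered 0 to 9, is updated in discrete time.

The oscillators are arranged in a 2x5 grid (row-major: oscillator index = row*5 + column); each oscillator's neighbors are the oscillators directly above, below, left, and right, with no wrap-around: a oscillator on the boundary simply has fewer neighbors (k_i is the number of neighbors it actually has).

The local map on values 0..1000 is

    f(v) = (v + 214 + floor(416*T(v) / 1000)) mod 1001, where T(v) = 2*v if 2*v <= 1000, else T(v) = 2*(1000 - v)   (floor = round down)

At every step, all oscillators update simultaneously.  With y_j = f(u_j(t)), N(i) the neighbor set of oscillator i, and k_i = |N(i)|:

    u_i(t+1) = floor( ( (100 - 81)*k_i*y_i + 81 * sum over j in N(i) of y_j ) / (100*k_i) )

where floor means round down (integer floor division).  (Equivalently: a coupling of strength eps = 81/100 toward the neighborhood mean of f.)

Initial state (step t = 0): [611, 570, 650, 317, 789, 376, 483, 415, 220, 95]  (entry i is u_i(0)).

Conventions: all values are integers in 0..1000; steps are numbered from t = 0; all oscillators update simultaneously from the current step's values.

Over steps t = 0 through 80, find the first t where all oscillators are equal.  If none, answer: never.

Simulating step by step:
t=0: [611, 570, 650, 317, 789, 376, 483, 415, 220, 95]  (not all equal)
t=1: [449, 134, 544, 406, 512, 270, 562, 419, 699, 395]  (not all equal)
t=2: [479, 170, 673, 297, 791, 204, 606, 304, 807, 296]  (not all equal)
t=3: [467, 206, 584, 283, 646, 207, 535, 276, 650, 288]  (not all equal)
t=4: [492, 205, 578, 260, 625, 194, 539, 252, 621, 265]  (not all equal)
t=5: [490, 217, 554, 250, 591, 208, 520, 243, 585, 253]  (not all equal)
t=6: [509, 218, 550, 242, 573, 211, 528, 236, 569, 244]  (not all equal)
t=7: [515, 224, 543, 237, 560, 220, 527, 233, 556, 239]  (not all equal)
t=8: [527, 226, 542, 234, 552, 224, 533, 231, 549, 235]  (not all equal)
t=9: [532, 228, 540, 232, 546, 226, 535, 230, 545, 233]  (not all equal)
t=10: [535, 228, 540, 231, 543, 227, 536, 230, 542, 231]  (not all equal)
t=11: [535, 228, 539, 230, 541, 228, 537, 230, 541, 231]  (not all equal)
t=12: [536, 228, 538, 230, 540, 228, 537, 230, 540, 230]  (not all equal)
t=13: [536, 229, 538, 230, 540, 229, 537, 230, 540, 230]  (not all equal)
t=14: [538, 229, 539, 230, 540, 229, 538, 230, 540, 230]  (not all equal)
t=15: [538, 229, 539, 230, 540, 229, 538, 230, 540, 230]  (not all equal)

Answer: never
Key observation: The state at step 14 reappears at step 15 — the system is in a cycle of period 1 from step 14 on.  No step 0..15 is synchronized, and the cycle repeats forever, so no step up to 80 (or ever) has all oscillators equal.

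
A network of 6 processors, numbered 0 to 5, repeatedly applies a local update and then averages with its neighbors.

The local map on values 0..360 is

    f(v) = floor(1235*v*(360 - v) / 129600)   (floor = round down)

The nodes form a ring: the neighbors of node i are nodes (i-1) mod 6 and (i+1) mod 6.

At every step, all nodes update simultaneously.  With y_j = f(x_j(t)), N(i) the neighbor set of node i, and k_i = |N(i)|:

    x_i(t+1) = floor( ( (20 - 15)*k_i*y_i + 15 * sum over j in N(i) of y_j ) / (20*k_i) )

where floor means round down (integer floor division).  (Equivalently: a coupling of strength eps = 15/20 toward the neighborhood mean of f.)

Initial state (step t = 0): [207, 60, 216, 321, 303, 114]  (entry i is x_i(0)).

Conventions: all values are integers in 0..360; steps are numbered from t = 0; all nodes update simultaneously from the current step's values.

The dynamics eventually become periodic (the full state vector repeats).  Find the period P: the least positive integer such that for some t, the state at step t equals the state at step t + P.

Answer: 4
Key observation: The state at step 10, [306, 306, 306, 306, 306, 306], reappears at step 14 — and no state repeats earlier — so the cycle the system enters has period 4.

Derivation:
t=0: [207, 60, 216, 321, 303, 114]
t=1: [239, 266, 182, 202, 185, 241]
t=2: [260, 278, 280, 307, 293, 286]
t=3: [218, 226, 192, 188, 180, 213]
t=4: [293, 297, 300, 307, 304, 300]
t=5: [177, 178, 167, 163, 162, 173]
t=6: [308, 307, 306, 305, 306, 306]
t=7: [155, 154, 157, 157, 157, 155]
t=8: [302, 302, 302, 303, 302, 302]
t=9: [166, 166, 165, 165, 165, 166]
t=10: [306, 306, 306, 306, 306, 306]
t=11: [157, 157, 157, 157, 157, 157]
t=12: [303, 303, 303, 303, 303, 303]
t=13: [164, 164, 164, 164, 164, 164]
t=14: [306, 306, 306, 306, 306, 306]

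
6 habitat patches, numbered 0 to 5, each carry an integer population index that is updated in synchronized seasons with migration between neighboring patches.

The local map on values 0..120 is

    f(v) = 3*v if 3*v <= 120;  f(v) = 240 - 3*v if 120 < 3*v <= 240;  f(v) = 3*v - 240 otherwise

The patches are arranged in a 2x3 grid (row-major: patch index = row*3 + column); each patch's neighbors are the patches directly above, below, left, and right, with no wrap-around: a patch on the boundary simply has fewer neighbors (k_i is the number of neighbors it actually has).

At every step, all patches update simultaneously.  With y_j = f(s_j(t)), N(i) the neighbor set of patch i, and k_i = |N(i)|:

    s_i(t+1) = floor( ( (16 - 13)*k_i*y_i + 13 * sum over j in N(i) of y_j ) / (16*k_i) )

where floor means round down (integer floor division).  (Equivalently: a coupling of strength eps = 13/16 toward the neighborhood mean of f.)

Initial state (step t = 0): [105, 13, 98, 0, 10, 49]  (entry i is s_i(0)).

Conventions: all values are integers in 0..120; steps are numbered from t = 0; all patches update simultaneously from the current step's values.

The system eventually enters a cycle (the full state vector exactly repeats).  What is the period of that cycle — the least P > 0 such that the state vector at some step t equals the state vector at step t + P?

Answer: 4
Key observation: The state at step 76, [76, 59, 42, 76, 59, 42], reappears at step 80 — and no state repeats earlier — so the cycle the system enters has period 4.

Derivation:
t=0: [105, 13, 98, 0, 10, 49]
t=1: [29, 50, 63, 42, 41, 51]
t=2: [99, 85, 81, 104, 100, 84]
t=3: [46, 35, 11, 61, 38, 27]
t=4: [84, 87, 81, 98, 87, 74]
t=5: [32, 13, 16, 23, 29, 13]
t=6: [61, 69, 40, 87, 56, 62]
t=7: [32, 73, 57, 56, 42, 88]
t=8: [55, 79, 31, 98, 53, 78]
t=9: [37, 68, 21, 73, 32, 71]
t=10: [43, 79, 37, 88, 40, 69]
t=11: [31, 93, 35, 98, 38, 100]
t=12: [55, 91, 59, 94, 62, 100]
t=13: [44, 58, 49, 60, 46, 58]
t=14: [71, 94, 71, 96, 71, 91]
t=15: [41, 29, 35, 30, 38, 28]
t=16: [93, 107, 89, 110, 92, 104]
t=17: [76, 42, 67, 47, 72, 39]
t=18: [88, 41, 101, 33, 93, 47]
t=19: [92, 56, 99, 44, 92, 60]
t=20: [79, 48, 64, 49, 71, 49]
t=21: [77, 39, 85, 29, 81, 47]
t=22: [84, 29, 90, 21, 82, 25]
t=23: [63, 29, 71, 19, 62, 28]
t=24: [68, 52, 74, 53, 71, 48]
t=25: [73, 37, 76, 40, 75, 36]
t=26: [97, 33, 91, 37, 94, 31]
t=27: [94, 52, 84, 58, 89, 47]
t=28: [68, 37, 76, 40, 72, 34]
t=29: [100, 40, 88, 46, 94, 33]
t=30: [101, 56, 93, 60, 94, 45]
t=31: [65, 52, 79, 53, 72, 52]
t=32: [75, 35, 68, 43, 71, 26]
t=33: [90, 40, 81, 37, 84, 40]
t=34: [99, 34, 98, 37, 97, 28]
t=35: [97, 63, 85, 64, 90, 58]
t=36: [49, 35, 50, 41, 50, 30]
t=37: [107, 93, 96, 96, 101, 90]
t=38: [50, 59, 37, 67, 43, 50]
t=39: [58, 96, 82, 88, 72, 107]
t=40: [41, 35, 53, 41, 45, 27]
t=41: [112, 101, 90, 112, 101, 90]
t=42: [82, 63, 43, 82, 63, 43]
t=43: [24, 55, 86, 24, 55, 86]
t=44: [73, 58, 41, 73, 58, 41]
t=45: [39, 67, 96, 39, 67, 96]
t=46: [85, 62, 44, 85, 62, 44]
t=47: [30, 58, 86, 30, 58, 86]
t=48: [80, 59, 37, 80, 59, 37]
t=49: [25, 58, 91, 25, 58, 91]
t=50: [71, 59, 46, 71, 59, 46]
t=51: [41, 63, 86, 41, 63, 86]
t=52: [90, 59, 31, 90, 59, 31]
t=53: [43, 62, 80, 43, 62, 80]
t=54: [87, 54, 21, 87, 54, 21]
t=55: [44, 58, 69, 44, 58, 69]
t=56: [90, 68, 46, 90, 68, 46]
t=57: [32, 52, 75, 32, 52, 75]
t=58: [91, 68, 43, 91, 68, 43]
t=59: [34, 55, 80, 34, 55, 80]
t=60: [91, 62, 30, 91, 62, 30]
t=61: [41, 58, 75, 41, 58, 75]
t=62: [96, 66, 35, 96, 66, 35]
t=63: [45, 60, 79, 45, 60, 79]
t=64: [86, 56, 26, 86, 56, 26]
t=65: [39, 59, 75, 39, 59, 75]
t=66: [95, 64, 34, 95, 64, 34]
t=67: [46, 61, 80, 46, 61, 80]
t=68: [83, 53, 23, 83, 53, 23]
t=69: [38, 58, 73, 38, 58, 73]
t=70: [94, 66, 39, 94, 66, 39]
t=71: [42, 62, 86, 42, 62, 86]
t=72: [89, 60, 32, 89, 60, 32]
t=73: [40, 60, 81, 40, 60, 81]
t=74: [95, 60, 26, 95, 60, 26]
t=75: [51, 60, 70, 51, 60, 70]
t=76: [76, 59, 42, 76, 59, 42]
t=77: [32, 63, 93, 32, 63, 93]
t=78: [77, 59, 43, 77, 59, 43]
t=79: [30, 61, 91, 30, 61, 91]
t=80: [76, 59, 42, 76, 59, 42]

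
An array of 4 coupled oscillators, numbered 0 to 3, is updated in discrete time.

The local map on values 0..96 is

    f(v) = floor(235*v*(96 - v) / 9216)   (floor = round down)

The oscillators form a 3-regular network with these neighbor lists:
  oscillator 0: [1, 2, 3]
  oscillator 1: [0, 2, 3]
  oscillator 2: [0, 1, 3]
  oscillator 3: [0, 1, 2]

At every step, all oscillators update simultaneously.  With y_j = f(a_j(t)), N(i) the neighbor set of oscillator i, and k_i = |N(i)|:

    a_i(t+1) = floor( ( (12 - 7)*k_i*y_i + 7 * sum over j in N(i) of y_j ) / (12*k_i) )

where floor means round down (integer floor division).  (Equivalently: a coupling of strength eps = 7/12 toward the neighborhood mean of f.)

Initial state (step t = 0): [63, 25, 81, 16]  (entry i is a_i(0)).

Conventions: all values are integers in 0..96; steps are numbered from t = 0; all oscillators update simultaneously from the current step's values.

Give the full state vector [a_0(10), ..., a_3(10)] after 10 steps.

Answer: [56, 56, 56, 56]

Derivation:
t=0: [63, 25, 81, 16]
t=1: [42, 41, 37, 38]
t=2: [56, 56, 55, 56]
t=3: [57, 57, 57, 57]
t=4: [56, 56, 56, 56]
t=5: [57, 57, 57, 57]
t=6: [56, 56, 56, 56]
t=7: [57, 57, 57, 57]
t=8: [56, 56, 56, 56]
t=9: [57, 57, 57, 57]
t=10: [56, 56, 56, 56]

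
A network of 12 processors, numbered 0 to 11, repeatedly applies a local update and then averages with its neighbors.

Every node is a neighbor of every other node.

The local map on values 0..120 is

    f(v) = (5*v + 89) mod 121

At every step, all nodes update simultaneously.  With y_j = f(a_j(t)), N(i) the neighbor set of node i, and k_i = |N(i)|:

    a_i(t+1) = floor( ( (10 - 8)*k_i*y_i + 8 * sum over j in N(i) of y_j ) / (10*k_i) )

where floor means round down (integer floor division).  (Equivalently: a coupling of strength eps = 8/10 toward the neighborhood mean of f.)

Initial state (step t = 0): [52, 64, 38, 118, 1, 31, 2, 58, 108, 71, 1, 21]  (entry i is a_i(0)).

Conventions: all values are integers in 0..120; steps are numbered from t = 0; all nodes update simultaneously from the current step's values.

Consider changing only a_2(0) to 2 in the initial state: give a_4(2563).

Answer: a_4(2563) = 27
Key observation: The state at step 35, [27, 36, 27, 27, 27, 36, 27, 36, 36, 27, 27, 27], reappears at step 37: the system is in a cycle of period 2 from step 35 on.  Therefore the state at step 2563 equals the state at step 35 + ((2563 - 35) mod 2) = 35, which is [27, 36, 27, 27, 27, 36, 27, 36, 36, 27, 27, 27].

Derivation:
t=0: [52, 64, 2, 118, 1, 31, 2, 58, 108, 71, 1, 21]
t=1: [72, 64, 71, 68, 70, 59, 71, 60, 61, 69, 70, 68]
t=2: [63, 58, 63, 61, 62, 55, 63, 56, 56, 61, 62, 61]
t=3: [28, 25, 28, 27, 27, 23, 28, 23, 23, 27, 27, 27]
t=4: [99, 97, 99, 99, 99, 96, 99, 96, 96, 99, 99, 99]
t=5: [96, 94, 96, 96, 96, 94, 96, 94, 94, 96, 96, 96]
t=6: [82, 80, 82, 82, 82, 80, 82, 80, 80, 82, 82, 82]
t=7: [12, 10, 12, 12, 12, 10, 12, 10, 10, 12, 12, 12]
t=8: [25, 23, 25, 25, 25, 23, 25, 23, 23, 25, 25, 25]
t=9: [90, 88, 90, 90, 90, 88, 90, 88, 88, 90, 90, 90]
t=10: [52, 50, 52, 52, 52, 50, 52, 50, 50, 52, 52, 52]
t=11: [104, 102, 104, 104, 104, 102, 104, 102, 102, 104, 104, 104]
t=12: [36, 50, 36, 36, 36, 50, 36, 50, 50, 36, 36, 36]
t=13: [47, 56, 47, 47, 47, 56, 47, 56, 56, 47, 47, 47]
t=14: [59, 50, 59, 59, 59, 50, 59, 50, 50, 59, 59, 59]
t=15: [43, 52, 43, 43, 43, 52, 43, 52, 52, 43, 43, 43]
t=16: [75, 80, 75, 75, 75, 80, 75, 80, 80, 75, 75, 75]
t=17: [73, 60, 73, 73, 73, 60, 73, 60, 60, 73, 73, 73]
t=18: [72, 63, 72, 72, 72, 63, 72, 63, 63, 72, 72, 72]
t=19: [72, 67, 72, 72, 72, 67, 72, 67, 67, 72, 72, 72]
t=20: [78, 75, 78, 78, 78, 75, 78, 75, 75, 78, 78, 78]
t=21: [111, 109, 111, 111, 111, 109, 111, 109, 109, 111, 111, 111]
t=22: [36, 34, 36, 36, 36, 34, 36, 34, 34, 36, 36, 36]
t=23: [24, 22, 24, 24, 24, 22, 24, 22, 22, 24, 24, 24]
t=24: [85, 83, 85, 85, 85, 83, 85, 83, 83, 85, 85, 85]
t=25: [27, 25, 27, 27, 27, 25, 27, 25, 25, 27, 27, 27]
t=26: [100, 98, 100, 100, 100, 98, 100, 98, 98, 100, 100, 100]
t=27: [102, 100, 102, 102, 102, 100, 102, 100, 100, 102, 102, 102]
t=28: [112, 110, 112, 112, 112, 110, 112, 110, 110, 112, 112, 112]
t=29: [41, 39, 41, 41, 41, 39, 41, 39, 39, 41, 41, 41]
t=30: [49, 47, 49, 49, 49, 47, 49, 47, 47, 49, 49, 49]
t=31: [89, 87, 89, 89, 89, 87, 89, 87, 87, 89, 89, 89]
t=32: [47, 45, 47, 47, 47, 45, 47, 45, 45, 47, 47, 47]
t=33: [79, 77, 79, 79, 79, 77, 79, 77, 77, 79, 79, 79]
t=34: [32, 46, 32, 32, 32, 46, 32, 46, 46, 32, 32, 32]
t=35: [27, 36, 27, 27, 27, 36, 27, 36, 36, 27, 27, 27]
t=36: [80, 71, 80, 80, 80, 71, 80, 71, 71, 80, 80, 80]
t=37: [27, 36, 27, 27, 27, 36, 27, 36, 36, 27, 27, 27]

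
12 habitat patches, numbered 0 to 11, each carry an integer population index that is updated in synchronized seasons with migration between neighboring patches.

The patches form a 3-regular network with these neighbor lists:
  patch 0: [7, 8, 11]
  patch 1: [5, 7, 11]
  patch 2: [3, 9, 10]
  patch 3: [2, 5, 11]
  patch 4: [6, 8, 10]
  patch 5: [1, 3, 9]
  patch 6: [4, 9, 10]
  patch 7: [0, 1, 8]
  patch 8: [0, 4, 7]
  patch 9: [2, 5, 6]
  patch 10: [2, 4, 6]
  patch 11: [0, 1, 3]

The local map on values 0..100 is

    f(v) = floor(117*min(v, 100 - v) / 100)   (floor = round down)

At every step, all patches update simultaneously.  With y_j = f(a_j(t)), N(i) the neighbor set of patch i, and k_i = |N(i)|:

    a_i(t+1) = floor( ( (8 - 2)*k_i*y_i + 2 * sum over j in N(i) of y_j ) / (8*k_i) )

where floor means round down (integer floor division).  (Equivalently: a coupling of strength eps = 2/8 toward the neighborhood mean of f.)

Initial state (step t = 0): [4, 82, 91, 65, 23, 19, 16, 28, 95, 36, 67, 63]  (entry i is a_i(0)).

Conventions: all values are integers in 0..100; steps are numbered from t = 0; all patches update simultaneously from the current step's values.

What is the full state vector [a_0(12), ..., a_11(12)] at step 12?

Simulating step by step:
t=0: [4, 82, 91, 65, 23, 19, 16, 28, 95, 36, 67, 63]
t=1: [9, 23, 17, 36, 24, 25, 22, 26, 8, 35, 33, 37]
t=2: [14, 28, 24, 39, 27, 30, 27, 26, 12, 36, 34, 38]
t=3: [19, 33, 31, 42, 30, 36, 32, 27, 16, 39, 36, 40]
t=4: [24, 38, 38, 47, 34, 42, 37, 29, 20, 43, 40, 43]
t=5: [29, 44, 45, 52, 38, 49, 43, 32, 25, 48, 45, 48]
t=6: [34, 50, 52, 55, 43, 56, 50, 37, 31, 55, 51, 53]
t=7: [40, 55, 55, 52, 50, 51, 56, 43, 38, 52, 56, 52]
t=8: [47, 52, 52, 55, 55, 56, 52, 49, 45, 55, 51, 54]
t=9: [54, 55, 55, 52, 52, 51, 55, 56, 52, 52, 56, 53]
t=10: [53, 52, 52, 55, 55, 56, 52, 51, 55, 55, 51, 53]
t=11: [54, 55, 55, 52, 52, 51, 55, 56, 52, 52, 56, 54]
t=12: [53, 52, 52, 55, 55, 56, 52, 51, 55, 55, 51, 53]

Answer: [53, 52, 52, 55, 55, 56, 52, 51, 55, 55, 51, 53]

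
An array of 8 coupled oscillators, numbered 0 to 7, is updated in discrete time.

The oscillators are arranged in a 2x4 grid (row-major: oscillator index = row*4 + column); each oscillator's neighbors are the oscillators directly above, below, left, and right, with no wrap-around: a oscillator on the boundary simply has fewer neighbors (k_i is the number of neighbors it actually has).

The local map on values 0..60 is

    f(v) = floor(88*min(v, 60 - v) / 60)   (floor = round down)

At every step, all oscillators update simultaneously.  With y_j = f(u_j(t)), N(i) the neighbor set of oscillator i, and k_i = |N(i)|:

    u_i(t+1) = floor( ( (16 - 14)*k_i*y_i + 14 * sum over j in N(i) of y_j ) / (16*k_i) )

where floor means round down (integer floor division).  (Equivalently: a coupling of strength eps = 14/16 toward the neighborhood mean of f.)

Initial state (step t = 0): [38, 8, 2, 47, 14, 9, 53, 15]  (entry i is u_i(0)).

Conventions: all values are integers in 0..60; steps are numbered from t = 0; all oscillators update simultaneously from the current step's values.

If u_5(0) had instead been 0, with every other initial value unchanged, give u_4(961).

Simulating step by step:
t=0: [38, 8, 2, 47, 14, 0, 53, 15]
t=1: [17, 11, 11, 12, 16, 11, 8, 15]
t=2: [20, 18, 14, 18, 20, 16, 17, 15]
t=3: [27, 24, 24, 21, 26, 25, 21, 24]
t=4: [36, 36, 32, 34, 37, 34, 34, 30]
t=5: [34, 37, 37, 41, 36, 35, 40, 38]
t=6: [34, 35, 30, 31, 36, 32, 33, 28]
t=7: [35, 40, 39, 42, 38, 37, 41, 40]
t=8: [31, 32, 27, 29, 34, 29, 30, 26]
t=9: [39, 41, 41, 38, 41, 41, 40, 42]
t=10: [27, 27, 29, 27, 28, 27, 26, 29]
t=11: [39, 39, 39, 41, 39, 39, 40, 38]
t=12: [30, 30, 28, 30, 30, 29, 30, 28]
t=13: [44, 42, 43, 41, 43, 43, 41, 43]
t=14: [24, 23, 26, 24, 23, 25, 24, 26]
t=15: [33, 35, 34, 37, 35, 33, 37, 35]
t=16: [36, 38, 34, 36, 38, 35, 37, 33]
t=17: [32, 35, 33, 38, 35, 32, 37, 34]
t=18: [36, 39, 34, 37, 40, 35, 38, 33]
t=19: [30, 35, 32, 37, 34, 31, 36, 33]
t=20: [37, 41, 35, 39, 42, 37, 39, 34]
t=21: [27, 33, 29, 36, 32, 28, 34, 31]
t=22: [39, 40, 37, 41, 40, 39, 41, 37]
t=23: [29, 30, 28, 32, 29, 28, 31, 27]
t=24: [42, 41, 42, 40, 41, 42, 40, 41]
t=25: [26, 26, 28, 26, 26, 27, 26, 28]
t=26: [38, 39, 38, 40, 38, 38, 40, 38]
t=27: [31, 31, 29, 31, 32, 30, 31, 29]
t=28: [41, 42, 42, 42, 42, 41, 42, 42]
t=29: [26, 26, 26, 26, 26, 26, 26, 26]
t=30: [38, 38, 38, 38, 38, 38, 38, 38]
t=31: [32, 32, 32, 32, 32, 32, 32, 32]
t=32: [41, 41, 41, 41, 41, 41, 41, 41]
t=33: [27, 27, 27, 27, 27, 27, 27, 27]
t=34: [39, 39, 39, 39, 39, 39, 39, 39]
t=35: [30, 30, 30, 30, 30, 30, 30, 30]
t=36: [44, 44, 44, 44, 44, 44, 44, 44]
t=37: [23, 23, 23, 23, 23, 23, 23, 23]
t=38: [33, 33, 33, 33, 33, 33, 33, 33]
t=39: [39, 39, 39, 39, 39, 39, 39, 39]

Answer: u_4(961) = 44
Key observation: The state at step 34, [39, 39, 39, 39, 39, 39, 39, 39], reappears at step 39: the system is in a cycle of period 5 from step 34 on.  Therefore the state at step 961 equals the state at step 34 + ((961 - 34) mod 5) = 36, which is [44, 44, 44, 44, 44, 44, 44, 44].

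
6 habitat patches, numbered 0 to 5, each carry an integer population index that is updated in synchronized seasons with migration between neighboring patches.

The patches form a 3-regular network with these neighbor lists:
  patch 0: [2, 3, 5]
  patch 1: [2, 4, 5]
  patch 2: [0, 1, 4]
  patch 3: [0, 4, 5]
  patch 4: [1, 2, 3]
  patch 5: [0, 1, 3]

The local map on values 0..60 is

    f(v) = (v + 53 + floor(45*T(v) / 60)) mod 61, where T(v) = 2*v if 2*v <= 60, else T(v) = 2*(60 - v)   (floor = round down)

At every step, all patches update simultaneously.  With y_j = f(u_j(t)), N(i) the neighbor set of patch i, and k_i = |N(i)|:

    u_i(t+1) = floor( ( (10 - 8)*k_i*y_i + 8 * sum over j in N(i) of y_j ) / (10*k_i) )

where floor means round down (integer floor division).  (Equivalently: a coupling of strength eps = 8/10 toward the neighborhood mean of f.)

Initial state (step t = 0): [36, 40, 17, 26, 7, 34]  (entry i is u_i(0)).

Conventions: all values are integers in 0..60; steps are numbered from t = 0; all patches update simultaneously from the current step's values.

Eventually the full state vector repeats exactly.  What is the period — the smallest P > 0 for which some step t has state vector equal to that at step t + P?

Simulating step by step:
t=0: [36, 40, 17, 26, 7, 34]
t=1: [25, 12, 10, 15, 26, 17]
t=2: [32, 33, 38, 44, 29, 34]
t=3: [18, 3, 3, 15, 18, 19]
t=4: [41, 48, 47, 35, 47, 41]
t=5: [16, 42, 42, 16, 43, 16]
t=6: [23, 24, 24, 39, 20, 23]
t=7: [37, 48, 48, 37, 36, 37]
t=8: [16, 28, 28, 2, 32, 16]
t=9: [30, 10, 10, 30, 17, 30]
t=10: [8, 18, 18, 13, 17, 8]
t=11: [21, 29, 29, 20, 32, 21]
t=12: [32, 14, 14, 33, 13, 32]
t=13: [10, 20, 20, 9, 20, 10]
t=14: [22, 35, 35, 23, 34, 22]
t=15: [35, 15, 15, 35, 15, 35]
t=16: [9, 22, 22, 9, 22, 9]
t=17: [22, 38, 38, 22, 38, 22]
t=18: [35, 14, 14, 35, 14, 35]
t=19: [9, 20, 20, 9, 20, 9]
t=20: [21, 34, 34, 21, 34, 21]
t=21: [33, 14, 14, 33, 14, 33]
t=22: [10, 20, 20, 10, 20, 10]
t=23: [23, 35, 35, 23, 35, 23]
t=24: [36, 15, 15, 36, 15, 36]
t=25: [9, 22, 22, 9, 22, 9]

Answer: 9
Key observation: The state at step 16, [9, 22, 22, 9, 22, 9], reappears at step 25 — and no state repeats earlier — so the cycle the system enters has period 9.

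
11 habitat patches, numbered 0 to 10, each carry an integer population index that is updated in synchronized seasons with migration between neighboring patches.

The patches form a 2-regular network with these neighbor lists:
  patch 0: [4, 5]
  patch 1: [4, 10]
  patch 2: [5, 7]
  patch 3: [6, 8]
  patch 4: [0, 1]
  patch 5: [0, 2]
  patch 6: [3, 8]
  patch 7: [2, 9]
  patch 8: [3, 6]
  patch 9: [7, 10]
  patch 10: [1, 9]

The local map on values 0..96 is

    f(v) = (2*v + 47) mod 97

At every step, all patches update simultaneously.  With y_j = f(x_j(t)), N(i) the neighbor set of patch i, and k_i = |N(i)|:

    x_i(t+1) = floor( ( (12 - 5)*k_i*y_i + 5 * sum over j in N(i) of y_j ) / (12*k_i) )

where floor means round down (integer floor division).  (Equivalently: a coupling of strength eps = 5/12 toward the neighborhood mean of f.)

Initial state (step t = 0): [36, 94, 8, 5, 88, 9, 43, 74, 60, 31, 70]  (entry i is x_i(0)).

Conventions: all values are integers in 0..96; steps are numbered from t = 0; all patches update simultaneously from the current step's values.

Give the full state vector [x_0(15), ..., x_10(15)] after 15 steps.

Simulating step by step:
t=0: [36, 94, 8, 5, 88, 9, 43, 74, 60, 31, 70]
t=1: [32, 48, 50, 55, 30, 55, 47, 16, 60, 25, 63]
t=2: [22, 44, 58, 58, 18, 48, 52, 56, 62, 32, 53]
t=3: [79, 51, 61, 65, 75, 59, 60, 52, 68, 32, 43]
t=4: [21, 38, 67, 79, 14, 56, 75, 49, 81, 26, 34]
t=5: [80, 34, 71, 10, 67, 72, 7, 45, 11, 14, 16]
t=6: [44, 44, 81, 66, 55, 76, 63, 58, 66, 68, 65]
t=7: [35, 51, 23, 80, 50, 13, 78, 59, 80, 80, 72]
t=8: [37, 60, 83, 12, 44, 66, 10, 61, 12, 41, 68]
t=9: [39, 66, 43, 70, 41, 56, 68, 52, 70, 51, 71]
t=10: [35, 73, 45, 89, 41, 49, 87, 49, 89, 60, 81]
t=11: [28, 65, 43, 30, 42, 40, 28, 50, 30, 53, 43]
t=12: [16, 61, 37, 9, 37, 26, 7, 48, 9, 50, 49]
t=13: [51, 57, 24, 64, 45, 22, 62, 42, 64, 48, 53]
t=14: [57, 57, 81, 77, 47, 83, 75, 49, 77, 45, 55]
t=15: [50, 59, 22, 6, 52, 27, 4, 39, 6, 45, 56]

Answer: [50, 59, 22, 6, 52, 27, 4, 39, 6, 45, 56]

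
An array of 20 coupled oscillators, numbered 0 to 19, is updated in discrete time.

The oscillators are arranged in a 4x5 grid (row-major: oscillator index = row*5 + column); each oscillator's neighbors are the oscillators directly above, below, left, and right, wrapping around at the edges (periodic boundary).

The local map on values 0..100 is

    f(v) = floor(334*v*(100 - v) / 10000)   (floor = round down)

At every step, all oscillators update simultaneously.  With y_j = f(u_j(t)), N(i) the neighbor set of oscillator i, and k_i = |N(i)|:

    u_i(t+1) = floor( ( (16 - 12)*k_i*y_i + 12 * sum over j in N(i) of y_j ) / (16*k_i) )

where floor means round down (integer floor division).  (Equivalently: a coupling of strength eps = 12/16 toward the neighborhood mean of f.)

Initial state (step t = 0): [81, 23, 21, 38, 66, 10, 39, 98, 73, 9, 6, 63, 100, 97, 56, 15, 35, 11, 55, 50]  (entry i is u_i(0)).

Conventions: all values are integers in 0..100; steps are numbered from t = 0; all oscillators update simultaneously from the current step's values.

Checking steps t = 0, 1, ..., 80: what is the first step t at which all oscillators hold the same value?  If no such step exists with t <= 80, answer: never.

Simulating step by step:
t=0: [81, 23, 21, 38, 66, 10, 39, 98, 73, 9, 6, 63, 100, 97, 56, 15, 35, 11, 55, 50]  (not all equal)
t=1: [51, 63, 46, 71, 63, 40, 52, 38, 38, 53, 47, 51, 23, 45, 46, 53, 58, 47, 58, 73]  (not all equal)
t=2: [80, 80, 77, 76, 75, 82, 80, 76, 77, 80, 82, 78, 75, 76, 79, 79, 81, 77, 76, 76]  (not all equal)
t=3: [54, 53, 58, 60, 57, 51, 54, 58, 58, 55, 52, 54, 59, 59, 55, 53, 54, 58, 59, 58]  (not all equal)
t=4: [82, 82, 81, 80, 81, 82, 82, 81, 80, 81, 82, 81, 80, 80, 81, 82, 82, 80, 80, 81]  (not all equal)
t=5: [49, 49, 51, 52, 51, 49, 49, 51, 52, 51, 49, 50, 52, 52, 51, 49, 50, 51, 52, 51]  (not all equal)
t=6: [83, 83, 83, 83, 83, 83, 83, 83, 83, 83, 83, 83, 83, 83, 83, 83, 83, 83, 83, 83]  (all equal)

Answer: 6
Key observation: Synchronization is absorbing here: once all oscillators are equal they stay equal, and step 6 is the first all-equal step.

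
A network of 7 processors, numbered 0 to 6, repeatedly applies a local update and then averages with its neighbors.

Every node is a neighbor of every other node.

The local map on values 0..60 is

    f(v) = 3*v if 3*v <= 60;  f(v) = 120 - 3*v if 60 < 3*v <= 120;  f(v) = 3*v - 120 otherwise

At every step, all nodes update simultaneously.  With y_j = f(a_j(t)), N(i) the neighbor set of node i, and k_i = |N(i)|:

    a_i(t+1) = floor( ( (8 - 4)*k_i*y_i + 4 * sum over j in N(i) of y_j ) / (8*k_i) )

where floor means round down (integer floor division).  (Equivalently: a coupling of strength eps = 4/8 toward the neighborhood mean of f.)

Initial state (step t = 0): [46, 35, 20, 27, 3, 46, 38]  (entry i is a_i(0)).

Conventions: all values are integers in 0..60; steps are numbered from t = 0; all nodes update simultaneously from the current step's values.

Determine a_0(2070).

Simulating step by step:
t=0: [46, 35, 20, 27, 3, 46, 38]
t=1: [21, 20, 38, 30, 17, 21, 16]
t=2: [49, 50, 28, 38, 47, 49, 45]
t=3: [24, 26, 28, 16, 22, 24, 19]
t=4: [47, 45, 42, 47, 50, 47, 51]
t=5: [21, 18, 14, 21, 24, 21, 26]
t=6: [53, 52, 47, 53, 49, 53, 47]
t=7: [34, 33, 27, 34, 29, 34, 27]
t=8: [23, 24, 31, 23, 29, 23, 31]
t=9: [45, 44, 35, 45, 37, 45, 35]
t=10: [14, 13, 14, 14, 11, 14, 14]
t=11: [41, 39, 41, 41, 37, 41, 41]
t=12: [3, 3, 3, 3, 6, 3, 3]
t=13: [9, 9, 9, 9, 13, 9, 9]
t=14: [28, 28, 28, 28, 33, 28, 28]
t=15: [34, 34, 34, 34, 28, 34, 34]
t=16: [19, 19, 19, 19, 27, 19, 19]
t=17: [55, 55, 55, 55, 48, 55, 55]
t=18: [43, 43, 43, 43, 34, 43, 43]
t=19: [9, 9, 9, 9, 13, 9, 9]

Answer: a_0(2070) = 43
Key observation: The state at step 13, [9, 9, 9, 9, 13, 9, 9], reappears at step 19: the system is in a cycle of period 6 from step 13 on.  Therefore the state at step 2070 equals the state at step 13 + ((2070 - 13) mod 6) = 18, which is [43, 43, 43, 43, 34, 43, 43].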